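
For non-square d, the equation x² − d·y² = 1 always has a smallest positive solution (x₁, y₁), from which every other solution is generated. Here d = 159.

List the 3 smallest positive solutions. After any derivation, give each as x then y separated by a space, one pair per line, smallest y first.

1324 105
3505951 278040
9283756924 736249815

d=159: √d = [12; 1,1,1,1,3,1,1,1,1,24] (ℓ=10, even), read p_9/q_9
k=0  a_k=12  p_k/q_k = 12/1
k=1  a_k=1  p_k/q_k = 13/1
…
k=3  a_k=1  p_k/q_k = 38/3
…
k=8  a_k=1  p_k/q_k = 807/64
k=9  a_k=1  p_k/q_k = 1324/105
(x₁, y₁) = (1324, 105);  1324² − 159·105² = 1 ✓
(1324+105√159)^2 = 3505951 + 278040√159
(1324+105√159)^3 = 9283756924 + 736249815√159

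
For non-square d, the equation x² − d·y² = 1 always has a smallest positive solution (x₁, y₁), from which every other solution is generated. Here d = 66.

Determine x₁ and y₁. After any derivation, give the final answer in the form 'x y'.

d=66: √d = [8; 8,16] (ℓ=2, even), read p_1/q_1
i=0: a=8 ⇒ p=8, q=1
i=1: a=8 ⇒ p=65, q=8
(x₁, y₁) = (65, 8);  65² − 66·8² = 1 ✓

65 8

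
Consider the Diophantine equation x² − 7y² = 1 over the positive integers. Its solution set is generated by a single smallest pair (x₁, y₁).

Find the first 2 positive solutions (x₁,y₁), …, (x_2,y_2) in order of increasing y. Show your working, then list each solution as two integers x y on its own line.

8 3
127 48

√7 → a₀=2, period (1,1,1,4); ℓ=4 even so k=3
a_0=2:  p_0=2·1+0=2,  q_0=2·0+1=1
a_1=1:  p_1=1·2+1=3,  q_1=1·1+0=1
a_2=1:  p_2=1·3+2=5,  q_2=1·1+1=2
a_3=1:  p_3=1·5+3=8,  q_3=1·2+1=3
(x₁, y₁) = (8, 3);  8² − 7·3² = 1 ✓
(8+3√7)^2 = 127 + 48√7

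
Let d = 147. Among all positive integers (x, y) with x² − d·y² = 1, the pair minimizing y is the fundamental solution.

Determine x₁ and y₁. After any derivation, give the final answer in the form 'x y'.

97 8

√147 → a₀=12, period (8,24); ℓ=2 even so k=1
k=0  a_k=12  p_k/q_k = 12/1
k=1  a_k=8  p_k/q_k = 97/8
fundamental: x₁=97, y₁=8  (since 9409 − 147·64 = 1)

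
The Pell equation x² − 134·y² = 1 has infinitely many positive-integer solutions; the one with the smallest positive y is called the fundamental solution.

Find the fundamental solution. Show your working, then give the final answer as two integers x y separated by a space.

[11; 1,1,2,1,3,…,1,1,22] for √134; ℓ=14 ⇒ convergent index 13
i=0: a=11 ⇒ p=11, q=1
i=1: a=1 ⇒ p=12, q=1
i=2: a=1 ⇒ p=23, q=2
…
i=6: a=1 ⇒ p=382, q=33
…
i=9: a=3 ⇒ p=17630, q=1523
i=10: a=1 ⇒ p=22133, q=1912
i=11: a=2 ⇒ p=61896, q=5347
i=12: a=1 ⇒ p=84029, q=7259
i=13: a=1 ⇒ p=145925, q=12606
→ (145925, 12606).  Check: 145925²=21294105625, 134·12606²=21294105624, difference 1.

145925 12606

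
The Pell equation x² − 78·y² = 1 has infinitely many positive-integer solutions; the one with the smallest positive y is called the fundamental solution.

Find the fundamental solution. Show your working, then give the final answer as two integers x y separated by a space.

53 6

√78 = [8; 1,4,1,16, …], period ℓ=4 (even) → k=3
step 0: (8, 1)  from 8·(1,0) + (0,1)
step 1: (9, 1)  from 1·(8,1) + (1,0)
step 2: (44, 5)  from 4·(9,1) + (8,1)
step 3: (53, 6)  from 1·(44,5) + (9,1)
fundamental: x₁=53, y₁=6  (since 2809 − 78·36 = 1)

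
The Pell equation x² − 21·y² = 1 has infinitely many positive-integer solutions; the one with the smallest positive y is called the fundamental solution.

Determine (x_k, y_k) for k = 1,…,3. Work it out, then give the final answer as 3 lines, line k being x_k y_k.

55 12
6049 1320
665335 145188

[4; 1,1,2,1,1,8] for √21; ℓ=6 ⇒ convergent index 5
step 0: (4, 1)  from 4·(1,0) + (0,1)
…
step 4: (32, 7)  from 1·(23,5) + (9,2)
step 5: (55, 12)  from 1·(32,7) + (23,5)
fundamental: x₁=55, y₁=12  (since 3025 − 21·144 = 1)
n=2: (55,12)∘(55,12) = (55·55+21·12·12, 55·12+12·55) = (6049,1320)
n=3: (6049,1320)∘(55,12) = (55·6049+21·12·1320, 55·1320+12·6049) = (665335,145188)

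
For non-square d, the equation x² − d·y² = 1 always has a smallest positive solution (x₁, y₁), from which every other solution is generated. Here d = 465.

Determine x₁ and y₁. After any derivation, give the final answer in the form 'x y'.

√465 → a₀=21, period (1,1,3,2,2,2,3,1,1,42); ℓ=10 even so k=9
k=0  a_k=21  p_k/q_k = 21/1
k=1  a_k=1  p_k/q_k = 22/1
k=2  a_k=1  p_k/q_k = 43/2
…
k=4  a_k=2  p_k/q_k = 345/16
k=5  a_k=2  p_k/q_k = 841/39
…
k=8  a_k=1  p_k/q_k = 8949/415
k=9  a_k=1  p_k/q_k = 15871/736
→ (15871, 736).  Check: 15871²=251888641, 465·736²=251888640, difference 1.

15871 736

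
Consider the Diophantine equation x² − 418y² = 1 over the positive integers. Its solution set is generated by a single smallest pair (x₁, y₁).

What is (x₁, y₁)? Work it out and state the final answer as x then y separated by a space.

33857 1656

√418 = [20; 2,4,20,4,2,40, …], period ℓ=6 (even) → k=5
a_0=20:  p_0=20·1+0=20,  q_0=20·0+1=1
…
a_2=4:  p_2=4·41+20=184,  q_2=4·2+1=9
a_3=20:  p_3=20·184+41=3721,  q_3=20·9+2=182
a_4=4:  p_4=4·3721+184=15068,  q_4=4·182+9=737
a_5=2:  p_5=2·15068+3721=33857,  q_5=2·737+182=1656
(x₁, y₁) = (33857, 1656);  33857² − 418·1656² = 1 ✓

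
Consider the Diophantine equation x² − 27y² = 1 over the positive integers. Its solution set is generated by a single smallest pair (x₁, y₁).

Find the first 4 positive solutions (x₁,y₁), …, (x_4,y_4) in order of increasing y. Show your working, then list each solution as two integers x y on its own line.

26 5
1351 260
70226 13515
3650401 702520

√27 = [5; 5,10, …], period ℓ=2 (even) → k=1
i=0: a=5 ⇒ p=5, q=1
i=1: a=5 ⇒ p=26, q=5
(x₁, y₁) = (26, 5);  26² − 27·5² = 1 ✓
(26+5√27)^2 = 1351 + 260√27
(26+5√27)^3 = 70226 + 13515√27
(26+5√27)^4 = 3650401 + 702520√27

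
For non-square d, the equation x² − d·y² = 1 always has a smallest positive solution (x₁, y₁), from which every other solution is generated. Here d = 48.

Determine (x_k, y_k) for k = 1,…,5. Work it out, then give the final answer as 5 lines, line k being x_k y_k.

d=48: √d = [6; 1,12] (ℓ=2, even), read p_1/q_1
step 0: (6, 1)  from 6·(1,0) + (0,1)
step 1: (7, 1)  from 1·(6,1) + (1,0)
fundamental: x₁=7, y₁=1  (since 49 − 48·1 = 1)
k=2:  x_2 = 7·7+48·1·1 = 97,  y_2 = 7·1+1·7 = 14
k=3:  x_3 = 7·97+48·1·14 = 1351,  y_3 = 7·14+1·97 = 195
k=4:  x_4 = 7·1351+48·1·195 = 18817,  y_4 = 7·195+1·1351 = 2716
k=5:  x_5 = 7·18817+48·1·2716 = 262087,  y_5 = 7·2716+1·18817 = 37829

7 1
97 14
1351 195
18817 2716
262087 37829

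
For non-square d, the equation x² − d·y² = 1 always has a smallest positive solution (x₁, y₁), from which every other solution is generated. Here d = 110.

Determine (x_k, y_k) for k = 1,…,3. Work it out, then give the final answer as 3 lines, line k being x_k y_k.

[10; 2,20] for √110; ℓ=2 ⇒ convergent index 1
a_0=10:  p_0=10·1+0=10,  q_0=10·0+1=1
a_1=2:  p_1=2·10+1=21,  q_1=2·1+0=2
→ (21, 2).  Check: 21²=441, 110·2²=440, difference 1.
(21+2√110)^2 = 881 + 84√110
(21+2√110)^3 = 36981 + 3526√110

21 2
881 84
36981 3526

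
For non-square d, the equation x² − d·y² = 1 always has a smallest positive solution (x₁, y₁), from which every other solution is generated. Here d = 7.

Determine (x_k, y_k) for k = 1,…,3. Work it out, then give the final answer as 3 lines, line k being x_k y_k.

√7 = [2; 1,1,1,4, …], period ℓ=4 (even) → k=3
i=0: a=2 ⇒ p=2, q=1
i=1: a=1 ⇒ p=3, q=1
i=2: a=1 ⇒ p=5, q=2
i=3: a=1 ⇒ p=8, q=3
(x₁, y₁) = (8, 3);  8² − 7·3² = 1 ✓
(x_2, y_2) = (8·8 + 7·3·3, 8·3 + 3·8) = (127, 48)
(x_3, y_3) = (8·127 + 7·3·48, 8·48 + 3·127) = (2024, 765)

8 3
127 48
2024 765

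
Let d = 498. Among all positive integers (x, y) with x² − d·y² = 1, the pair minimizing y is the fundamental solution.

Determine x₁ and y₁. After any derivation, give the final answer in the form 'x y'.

179777 8056

√498 = [22; 3,6,22,6,3,44, …], period ℓ=6 (even) → k=5
step 0: (22, 1)  from 22·(1,0) + (0,1)
…
step 2: (424, 19)  from 6·(67,3) + (22,1)
…
step 4: (56794, 2545)  from 6·(9395,421) + (424,19)
step 5: (179777, 8056)  from 3·(56794,2545) + (9395,421)
fundamental: x₁=179777, y₁=8056  (since 32319769729 − 498·64899136 = 1)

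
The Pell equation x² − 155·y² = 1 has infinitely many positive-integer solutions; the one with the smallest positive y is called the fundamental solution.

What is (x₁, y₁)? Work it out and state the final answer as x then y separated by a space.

249 20

√155 = [12; 2,4,2,24, …], period ℓ=4 (even) → k=3
i=0: a=12 ⇒ p=12, q=1
i=1: a=2 ⇒ p=25, q=2
i=2: a=4 ⇒ p=112, q=9
i=3: a=2 ⇒ p=249, q=20
→ (249, 20).  Check: 249²=62001, 155·20²=62000, difference 1.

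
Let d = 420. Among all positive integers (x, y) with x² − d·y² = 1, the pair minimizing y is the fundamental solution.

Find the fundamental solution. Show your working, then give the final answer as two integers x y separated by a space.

[20; 2,40] for √420; ℓ=2 ⇒ convergent index 1
a_0=20:  p_0=20·1+0=20,  q_0=20·0+1=1
a_1=2:  p_1=2·20+1=41,  q_1=2·1+0=2
(x₁, y₁) = (41, 2);  41² − 420·2² = 1 ✓

41 2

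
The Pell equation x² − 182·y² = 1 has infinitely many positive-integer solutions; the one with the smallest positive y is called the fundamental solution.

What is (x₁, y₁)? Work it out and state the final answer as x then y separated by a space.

27 2

√182 → a₀=13, period (2,26); ℓ=2 even so k=1
step 0: (13, 1)  from 13·(1,0) + (0,1)
step 1: (27, 2)  from 2·(13,1) + (1,0)
→ (27, 2).  Check: 27²=729, 182·2²=728, difference 1.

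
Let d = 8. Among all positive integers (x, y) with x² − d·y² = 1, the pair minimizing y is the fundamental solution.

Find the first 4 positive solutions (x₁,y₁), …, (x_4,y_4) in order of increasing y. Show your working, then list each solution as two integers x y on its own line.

d=8: √d = [2; 1,4] (ℓ=2, even), read p_1/q_1
a_0=2:  p_0=2·1+0=2,  q_0=2·0+1=1
a_1=1:  p_1=1·2+1=3,  q_1=1·1+0=1
fundamental: x₁=3, y₁=1  (since 9 − 8·1 = 1)
(x_2, y_2) = (3·3 + 8·1·1, 3·1 + 1·3) = (17, 6)
(x_3, y_3) = (3·17 + 8·1·6, 3·6 + 1·17) = (99, 35)
(x_4, y_4) = (3·99 + 8·1·35, 3·35 + 1·99) = (577, 204)

3 1
17 6
99 35
577 204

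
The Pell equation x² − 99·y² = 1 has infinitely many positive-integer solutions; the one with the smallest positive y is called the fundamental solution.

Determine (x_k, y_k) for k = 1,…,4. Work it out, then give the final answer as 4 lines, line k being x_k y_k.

√99 = [9; 1,18, …], period ℓ=2 (even) → k=1
i=0: a=9 ⇒ p=9, q=1
i=1: a=1 ⇒ p=10, q=1
(x₁, y₁) = (10, 1);  10² − 99·1² = 1 ✓
(x_2, y_2) = (10·10 + 99·1·1, 10·1 + 1·10) = (199, 20)
(x_3, y_3) = (10·199 + 99·1·20, 10·20 + 1·199) = (3970, 399)
(x_4, y_4) = (10·3970 + 99·1·399, 10·399 + 1·3970) = (79201, 7960)

10 1
199 20
3970 399
79201 7960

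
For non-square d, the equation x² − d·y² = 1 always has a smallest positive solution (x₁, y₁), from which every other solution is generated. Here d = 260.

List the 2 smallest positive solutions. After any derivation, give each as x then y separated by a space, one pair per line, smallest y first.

[16; 8,32] for √260; ℓ=2 ⇒ convergent index 1
step 0: (16, 1)  from 16·(1,0) + (0,1)
step 1: (129, 8)  from 8·(16,1) + (1,0)
fundamental: x₁=129, y₁=8  (since 16641 − 260·64 = 1)
(129+8√260)^2 = 33281 + 2064√260

129 8
33281 2064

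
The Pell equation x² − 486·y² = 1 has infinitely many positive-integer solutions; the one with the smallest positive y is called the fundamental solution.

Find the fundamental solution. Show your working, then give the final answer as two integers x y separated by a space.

485 22

√486 = [22; 22,44, …], period ℓ=2 (even) → k=1
a_0=22:  p_0=22·1+0=22,  q_0=22·0+1=1
a_1=22:  p_1=22·22+1=485,  q_1=22·1+0=22
→ (485, 22).  Check: 485²=235225, 486·22²=235224, difference 1.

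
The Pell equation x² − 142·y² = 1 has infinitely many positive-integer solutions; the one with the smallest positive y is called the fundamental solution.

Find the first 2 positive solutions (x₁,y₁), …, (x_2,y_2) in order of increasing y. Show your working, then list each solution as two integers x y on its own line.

d=142: √d = [11; 1,10,1,22] (ℓ=4, even), read p_3/q_3
i=0: a=11 ⇒ p=11, q=1
i=1: a=1 ⇒ p=12, q=1
i=2: a=10 ⇒ p=131, q=11
i=3: a=1 ⇒ p=143, q=12
(x₁, y₁) = (143, 12);  143² − 142·12² = 1 ✓
(x_2, y_2) = (143·143 + 142·12·12, 143·12 + 12·143) = (40897, 3432)

143 12
40897 3432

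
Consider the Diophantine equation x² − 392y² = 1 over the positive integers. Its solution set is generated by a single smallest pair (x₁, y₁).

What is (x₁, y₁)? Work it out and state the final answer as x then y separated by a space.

[19; 1,3,1,38] for √392; ℓ=4 ⇒ convergent index 3
step 0: (19, 1)  from 19·(1,0) + (0,1)
step 1: (20, 1)  from 1·(19,1) + (1,0)
step 2: (79, 4)  from 3·(20,1) + (19,1)
step 3: (99, 5)  from 1·(79,4) + (20,1)
(x₁, y₁) = (99, 5);  99² − 392·5² = 1 ✓

99 5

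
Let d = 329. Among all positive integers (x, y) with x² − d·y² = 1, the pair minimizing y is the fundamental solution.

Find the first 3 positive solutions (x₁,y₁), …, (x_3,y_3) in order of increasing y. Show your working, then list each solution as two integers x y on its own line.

2376415 131016
11294696504449 622696775280
53681772387237964255 2959571914453911384

√329 = [18; 7,4,2,1,1,4,1,1,2,4,7,36, …], period ℓ=12 (even) → k=11
i=0: a=18 ⇒ p=18, q=1
i=1: a=7 ⇒ p=127, q=7
…
i=7: a=1 ⇒ p=16125, q=889
…
i=10: a=4 ⇒ p=328794, q=18127
i=11: a=7 ⇒ p=2376415, q=131016
→ (2376415, 131016).  Check: 2376415²=5647348252225, 329·131016²=5647348252224, difference 1.
(x_2, y_2) = (2376415·2376415 + 329·131016·131016, 2376415·131016 + 131016·2376415) = (11294696504449, 622696775280)
(x_3, y_3) = (2376415·11294696504449 + 329·131016·622696775280, 2376415·622696775280 + 131016·11294696504449) = (53681772387237964255, 2959571914453911384)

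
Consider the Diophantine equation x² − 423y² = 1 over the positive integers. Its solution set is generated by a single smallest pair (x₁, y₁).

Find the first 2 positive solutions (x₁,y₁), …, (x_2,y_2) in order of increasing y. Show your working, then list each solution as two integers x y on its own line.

4607 224
42448897 2063936

√423 → a₀=20, period (1,1,3,4,3,1,1,40); ℓ=8 even so k=7
i=0: a=20 ⇒ p=20, q=1
…
i=2: a=1 ⇒ p=41, q=2
i=3: a=3 ⇒ p=144, q=7
i=4: a=4 ⇒ p=617, q=30
…
i=6: a=1 ⇒ p=2612, q=127
i=7: a=1 ⇒ p=4607, q=224
fundamental: x₁=4607, y₁=224  (since 21224449 − 423·50176 = 1)
n=2: (4607,224)∘(4607,224) = (4607·4607+423·224·224, 4607·224+224·4607) = (42448897,2063936)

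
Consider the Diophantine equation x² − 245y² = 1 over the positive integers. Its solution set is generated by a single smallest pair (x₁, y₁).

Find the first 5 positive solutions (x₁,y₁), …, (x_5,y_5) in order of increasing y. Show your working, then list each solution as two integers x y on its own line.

51841 3312
5374978561 343394784
557288527109761 35603857991376
57780789062419261441 3691479203918451648
5990827771012465337616001 382739946785069045776560

d=245: √d = [15; 1,1,1,7,6,7,1,1,1,30] (ℓ=10, even), read p_9/q_9
i=0: a=15 ⇒ p=15, q=1
i=1: a=1 ⇒ p=16, q=1
i=2: a=1 ⇒ p=31, q=2
i=3: a=1 ⇒ p=47, q=3
…
i=5: a=6 ⇒ p=2207, q=141
…
i=7: a=1 ⇒ p=18016, q=1151
i=8: a=1 ⇒ p=33825, q=2161
i=9: a=1 ⇒ p=51841, q=3312
→ (51841, 3312).  Check: 51841²=2687489281, 245·3312²=2687489280, difference 1.
n=2: (51841,3312)∘(51841,3312) = (51841·51841+245·3312·3312, 51841·3312+3312·51841) = (5374978561,343394784)
n=3: (5374978561,343394784)∘(51841,3312) = (51841·5374978561+245·3312·343394784, 51841·343394784+3312·5374978561) = (557288527109761,35603857991376)
n=4: (557288527109761,35603857991376)∘(51841,3312) = (51841·557288527109761+245·3312·35603857991376, 51841·35603857991376+3312·557288527109761) = (57780789062419261441,3691479203918451648)
n=5: (57780789062419261441,3691479203918451648)∘(51841,3312) = (51841·57780789062419261441+245·3312·3691479203918451648, 51841·3691479203918451648+3312·57780789062419261441) = (5990827771012465337616001,382739946785069045776560)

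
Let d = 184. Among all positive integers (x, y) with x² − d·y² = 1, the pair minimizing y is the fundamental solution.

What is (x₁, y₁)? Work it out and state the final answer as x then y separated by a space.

24335 1794

[13; 1,1,3,2,1,2,1,2,3,1,1,26] for √184; ℓ=12 ⇒ convergent index 11
i=0: a=13 ⇒ p=13, q=1
i=1: a=1 ⇒ p=14, q=1
…
i=4: a=2 ⇒ p=217, q=16
i=5: a=1 ⇒ p=312, q=23
…
i=8: a=2 ⇒ p=3147, q=232
i=9: a=3 ⇒ p=10594, q=781
i=10: a=1 ⇒ p=13741, q=1013
i=11: a=1 ⇒ p=24335, q=1794
→ (24335, 1794).  Check: 24335²=592192225, 184·1794²=592192224, difference 1.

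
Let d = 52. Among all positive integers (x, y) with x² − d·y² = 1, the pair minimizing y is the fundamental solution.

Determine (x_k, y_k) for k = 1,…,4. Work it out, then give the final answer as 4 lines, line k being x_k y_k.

[7; 4,1,2,1,4,14] for √52; ℓ=6 ⇒ convergent index 5
i=0: a=7 ⇒ p=7, q=1
…
i=2: a=1 ⇒ p=36, q=5
…
i=4: a=1 ⇒ p=137, q=19
i=5: a=4 ⇒ p=649, q=90
(x₁, y₁) = (649, 90);  649² − 52·90² = 1 ✓
k=2:  x_2 = 649·649+52·90·90 = 842401,  y_2 = 649·90+90·649 = 116820
k=3:  x_3 = 649·842401+52·90·116820 = 1093435849,  y_3 = 649·116820+90·842401 = 151632270
k=4:  x_4 = 649·1093435849+52·90·151632270 = 1419278889601,  y_4 = 649·151632270+90·1093435849 = 196818569640

649 90
842401 116820
1093435849 151632270
1419278889601 196818569640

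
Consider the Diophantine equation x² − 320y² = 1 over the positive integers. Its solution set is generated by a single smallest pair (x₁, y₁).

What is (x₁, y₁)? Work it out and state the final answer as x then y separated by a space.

√320 = [17; 1,7,1,34, …], period ℓ=4 (even) → k=3
i=0: a=17 ⇒ p=17, q=1
…
i=2: a=7 ⇒ p=143, q=8
i=3: a=1 ⇒ p=161, q=9
(x₁, y₁) = (161, 9);  161² − 320·9² = 1 ✓

161 9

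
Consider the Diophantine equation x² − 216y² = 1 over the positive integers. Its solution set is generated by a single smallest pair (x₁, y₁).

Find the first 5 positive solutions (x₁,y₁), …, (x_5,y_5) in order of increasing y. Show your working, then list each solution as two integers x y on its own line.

√216 = [14; 1,2,3,2,1,28, …], period ℓ=6 (even) → k=5
k=0  a_k=14  p_k/q_k = 14/1
…
k=3  a_k=3  p_k/q_k = 147/10
k=4  a_k=2  p_k/q_k = 338/23
k=5  a_k=1  p_k/q_k = 485/33
(x₁, y₁) = (485, 33);  485² − 216·33² = 1 ✓
k=2:  x_2 = 485·485+216·33·33 = 470449,  y_2 = 485·33+33·485 = 32010
k=3:  x_3 = 485·470449+216·33·32010 = 456335045,  y_3 = 485·32010+33·470449 = 31049667
k=4:  x_4 = 485·456335045+216·33·31049667 = 442644523201,  y_4 = 485·31049667+33·456335045 = 30118144980
k=5:  x_5 = 485·442644523201+216·33·30118144980 = 429364731169925,  y_5 = 485·30118144980+33·442644523201 = 29214569580933

485 33
470449 32010
456335045 31049667
442644523201 30118144980
429364731169925 29214569580933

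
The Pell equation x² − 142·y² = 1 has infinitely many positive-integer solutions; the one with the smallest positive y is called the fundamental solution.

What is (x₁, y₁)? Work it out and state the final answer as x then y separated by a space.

143 12

√142 → a₀=11, period (1,10,1,22); ℓ=4 even so k=3
k=0  a_k=11  p_k/q_k = 11/1
k=1  a_k=1  p_k/q_k = 12/1
k=2  a_k=10  p_k/q_k = 131/11
k=3  a_k=1  p_k/q_k = 143/12
→ (143, 12).  Check: 143²=20449, 142·12²=20448, difference 1.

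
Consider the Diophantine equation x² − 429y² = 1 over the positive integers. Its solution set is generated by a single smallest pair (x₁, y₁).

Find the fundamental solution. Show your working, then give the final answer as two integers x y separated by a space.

[20; 1,2,2,9,1,12,1,9,2,2,1,40] for √429; ℓ=12 ⇒ convergent index 11
step 0: (20, 1)  from 20·(1,0) + (0,1)
…
step 2: (62, 3)  from 2·(21,1) + (20,1)
step 3: (145, 7)  from 2·(62,3) + (21,1)
step 4: (1367, 66)  from 9·(145,7) + (62,3)
step 5: (1512, 73)  from 1·(1367,66) + (145,7)
…
step 9: (438459, 21169)  from 2·(208718,10077) + (21023,1015)
step 10: (1085636, 52415)  from 2·(438459,21169) + (208718,10077)
step 11: (1524095, 73584)  from 1·(1085636,52415) + (438459,21169)
fundamental: x₁=1524095, y₁=73584  (since 2322865569025 − 429·5414605056 = 1)

1524095 73584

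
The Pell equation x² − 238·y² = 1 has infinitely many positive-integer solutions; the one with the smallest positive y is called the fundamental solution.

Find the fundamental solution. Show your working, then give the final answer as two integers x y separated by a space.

11663 756

√238 → a₀=15, period (2,2,1,14,1,2,2,30); ℓ=8 even so k=7
step 0: (15, 1)  from 15·(1,0) + (0,1)
…
step 2: (77, 5)  from 2·(31,2) + (15,1)
…
step 4: (1589, 103)  from 14·(108,7) + (77,5)
step 5: (1697, 110)  from 1·(1589,103) + (108,7)
step 6: (4983, 323)  from 2·(1697,110) + (1589,103)
step 7: (11663, 756)  from 2·(4983,323) + (1697,110)
(x₁, y₁) = (11663, 756);  11663² − 238·756² = 1 ✓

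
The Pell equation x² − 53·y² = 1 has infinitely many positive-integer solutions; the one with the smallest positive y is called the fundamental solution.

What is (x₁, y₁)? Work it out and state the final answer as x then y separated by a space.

66249 9100

√53 = [7; 3,1,1,3,14, …], period ℓ=5 (odd) → k=9
step 0: (7, 1)  from 7·(1,0) + (0,1)
step 1: (22, 3)  from 3·(7,1) + (1,0)
step 2: (29, 4)  from 1·(22,3) + (7,1)
step 3: (51, 7)  from 1·(29,4) + (22,3)
step 4: (182, 25)  from 3·(51,7) + (29,4)
step 5: (2599, 357)  from 14·(182,25) + (51,7)
step 6: (7979, 1096)  from 3·(2599,357) + (182,25)
step 7: (10578, 1453)  from 1·(7979,1096) + (2599,357)
step 8: (18557, 2549)  from 1·(10578,1453) + (7979,1096)
step 9: (66249, 9100)  from 3·(18557,2549) + (10578,1453)
(x₁, y₁) = (66249, 9100);  66249² − 53·9100² = 1 ✓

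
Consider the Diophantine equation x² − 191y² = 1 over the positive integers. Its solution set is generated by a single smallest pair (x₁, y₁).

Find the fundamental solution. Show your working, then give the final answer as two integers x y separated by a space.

8994000 650783

[13; 1,4,1,1,3,…,4,1,26] for √191; ℓ=16 ⇒ convergent index 15
k=0  a_k=13  p_k/q_k = 13/1
…
k=4  a_k=1  p_k/q_k = 152/11
k=5  a_k=3  p_k/q_k = 539/39
k=6  a_k=2  p_k/q_k = 1230/89
k=7  a_k=2  p_k/q_k = 2999/217
…
k=13  a_k=1  p_k/q_k = 1616447/116962
k=14  a_k=4  p_k/q_k = 7377553/533821
k=15  a_k=1  p_k/q_k = 8994000/650783
fundamental: x₁=8994000, y₁=650783  (since 80892036000000 − 191·423518513089 = 1)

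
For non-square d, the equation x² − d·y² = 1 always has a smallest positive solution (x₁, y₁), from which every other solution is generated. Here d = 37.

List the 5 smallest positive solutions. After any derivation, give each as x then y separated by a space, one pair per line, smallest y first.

[6; 12] for √37; ℓ=1 ⇒ convergent index 1
i=0: a=6 ⇒ p=6, q=1
i=1: a=12 ⇒ p=73, q=12
fundamental: x₁=73, y₁=12  (since 5329 − 37·144 = 1)
(x_2, y_2) = (73·73 + 37·12·12, 73·12 + 12·73) = (10657, 1752)
(x_3, y_3) = (73·10657 + 37·12·1752, 73·1752 + 12·10657) = (1555849, 255780)
(x_4, y_4) = (73·1555849 + 37·12·255780, 73·255780 + 12·1555849) = (227143297, 37342128)
(x_5, y_5) = (73·227143297 + 37·12·37342128, 73·37342128 + 12·227143297) = (33161365513, 5451694908)

73 12
10657 1752
1555849 255780
227143297 37342128
33161365513 5451694908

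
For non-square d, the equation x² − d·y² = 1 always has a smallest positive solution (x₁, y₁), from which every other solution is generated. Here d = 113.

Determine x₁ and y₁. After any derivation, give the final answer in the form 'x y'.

d=113: √d = [10; 1,1,1,2,2,1,1,1,20] (ℓ=9, odd), read p_17/q_17
step 0: (10, 1)  from 10·(1,0) + (0,1)
step 1: (11, 1)  from 1·(10,1) + (1,0)
…
step 5: (202, 19)  from 2·(85,8) + (32,3)
…
step 7: (489, 46)  from 1·(287,27) + (202,19)
…
step 13: (131952, 12413)  from 2·(49579,4664) + (32794,3085)
step 14: (313483, 29490)  from 2·(131952,12413) + (49579,4664)
…
step 16: (758918, 71393)  from 1·(445435,41903) + (313483,29490)
step 17: (1204353, 113296)  from 1·(758918,71393) + (445435,41903)
fundamental: x₁=1204353, y₁=113296  (since 1450466148609 − 113·12835983616 = 1)

1204353 113296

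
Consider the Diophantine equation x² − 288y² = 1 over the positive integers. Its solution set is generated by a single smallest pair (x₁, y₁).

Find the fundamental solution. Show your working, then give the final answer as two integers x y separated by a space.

17 1

[16; 1,32] for √288; ℓ=2 ⇒ convergent index 1
i=0: a=16 ⇒ p=16, q=1
i=1: a=1 ⇒ p=17, q=1
→ (17, 1).  Check: 17²=289, 288·1²=288, difference 1.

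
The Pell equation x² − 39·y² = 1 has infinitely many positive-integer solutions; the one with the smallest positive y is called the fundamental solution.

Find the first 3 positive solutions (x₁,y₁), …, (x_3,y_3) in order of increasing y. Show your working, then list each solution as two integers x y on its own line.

25 4
1249 200
62425 9996

d=39: √d = [6; 4,12] (ℓ=2, even), read p_1/q_1
k=0  a_k=6  p_k/q_k = 6/1
k=1  a_k=4  p_k/q_k = 25/4
(x₁, y₁) = (25, 4);  25² − 39·4² = 1 ✓
n=2: (25,4)∘(25,4) = (25·25+39·4·4, 25·4+4·25) = (1249,200)
n=3: (1249,200)∘(25,4) = (25·1249+39·4·200, 25·200+4·1249) = (62425,9996)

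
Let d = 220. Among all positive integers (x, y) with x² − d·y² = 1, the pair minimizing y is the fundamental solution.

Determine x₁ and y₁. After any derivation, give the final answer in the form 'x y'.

[14; 1,4,1,28] for √220; ℓ=4 ⇒ convergent index 3
k=0  a_k=14  p_k/q_k = 14/1
…
k=2  a_k=4  p_k/q_k = 74/5
k=3  a_k=1  p_k/q_k = 89/6
fundamental: x₁=89, y₁=6  (since 7921 − 220·36 = 1)

89 6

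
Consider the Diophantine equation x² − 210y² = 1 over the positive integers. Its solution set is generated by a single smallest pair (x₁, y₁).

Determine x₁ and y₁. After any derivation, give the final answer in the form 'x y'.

29 2

√210 → a₀=14, period (2,28); ℓ=2 even so k=1
a_0=14:  p_0=14·1+0=14,  q_0=14·0+1=1
a_1=2:  p_1=2·14+1=29,  q_1=2·1+0=2
→ (29, 2).  Check: 29²=841, 210·2²=840, difference 1.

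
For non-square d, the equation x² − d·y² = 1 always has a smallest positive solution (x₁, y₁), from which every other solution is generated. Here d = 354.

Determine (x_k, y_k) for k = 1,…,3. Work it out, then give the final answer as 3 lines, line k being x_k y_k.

258065 13716
133195088449 7079239080
68745981000924305 3653807666346684

[18; 1,4,2,2,18,2,2,4,1,36] for √354; ℓ=10 ⇒ convergent index 9
step 0: (18, 1)  from 18·(1,0) + (0,1)
step 1: (19, 1)  from 1·(18,1) + (1,0)
step 2: (94, 5)  from 4·(19,1) + (18,1)
step 3: (207, 11)  from 2·(94,5) + (19,1)
…
step 5: (9351, 497)  from 18·(508,27) + (207,11)
…
step 8: (210294, 11177)  from 4·(47771,2539) + (19210,1021)
step 9: (258065, 13716)  from 1·(210294,11177) + (47771,2539)
(x₁, y₁) = (258065, 13716);  258065² − 354·13716² = 1 ✓
(x_2, y_2) = (258065·258065 + 354·13716·13716, 258065·13716 + 13716·258065) = (133195088449, 7079239080)
(x_3, y_3) = (258065·133195088449 + 354·13716·7079239080, 258065·7079239080 + 13716·133195088449) = (68745981000924305, 3653807666346684)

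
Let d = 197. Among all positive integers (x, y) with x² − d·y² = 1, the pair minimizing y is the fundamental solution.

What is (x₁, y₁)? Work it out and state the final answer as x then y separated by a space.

393 28

[14; 28] for √197; ℓ=1 ⇒ convergent index 1
a_0=14:  p_0=14·1+0=14,  q_0=14·0+1=1
a_1=28:  p_1=28·14+1=393,  q_1=28·1+0=28
fundamental: x₁=393, y₁=28  (since 154449 − 197·784 = 1)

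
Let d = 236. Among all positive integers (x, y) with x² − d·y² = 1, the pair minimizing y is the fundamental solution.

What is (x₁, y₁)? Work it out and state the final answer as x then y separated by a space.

561799 36570

[15; 2,1,3,5,1,6,1,5,3,1,2,30] for √236; ℓ=12 ⇒ convergent index 11
i=0: a=15 ⇒ p=15, q=1
…
i=2: a=1 ⇒ p=46, q=3
…
i=9: a=3 ⇒ p=154729, q=10072
i=10: a=1 ⇒ p=203535, q=13249
i=11: a=2 ⇒ p=561799, q=36570
(x₁, y₁) = (561799, 36570);  561799² − 236·36570² = 1 ✓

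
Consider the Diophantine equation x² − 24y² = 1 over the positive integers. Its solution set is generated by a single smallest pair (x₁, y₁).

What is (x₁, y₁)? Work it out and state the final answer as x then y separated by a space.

√24 → a₀=4, period (1,8); ℓ=2 even so k=1
k=0  a_k=4  p_k/q_k = 4/1
k=1  a_k=1  p_k/q_k = 5/1
fundamental: x₁=5, y₁=1  (since 25 − 24·1 = 1)

5 1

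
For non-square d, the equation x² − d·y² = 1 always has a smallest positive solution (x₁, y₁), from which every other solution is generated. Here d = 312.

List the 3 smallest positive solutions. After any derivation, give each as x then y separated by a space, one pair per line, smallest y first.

53 3
5617 318
595349 33705

√312 = [17; 1,1,1,34, …], period ℓ=4 (even) → k=3
i=0: a=17 ⇒ p=17, q=1
…
i=2: a=1 ⇒ p=35, q=2
i=3: a=1 ⇒ p=53, q=3
(x₁, y₁) = (53, 3);  53² − 312·3² = 1 ✓
k=2:  x_2 = 53·53+312·3·3 = 5617,  y_2 = 53·3+3·53 = 318
k=3:  x_3 = 53·5617+312·3·318 = 595349,  y_3 = 53·318+3·5617 = 33705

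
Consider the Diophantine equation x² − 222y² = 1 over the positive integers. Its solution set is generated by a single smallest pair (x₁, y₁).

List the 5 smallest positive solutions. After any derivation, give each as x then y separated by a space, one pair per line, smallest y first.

√222 = [14; 1,8,1,28, …], period ℓ=4 (even) → k=3
step 0: (14, 1)  from 14·(1,0) + (0,1)
step 1: (15, 1)  from 1·(14,1) + (1,0)
step 2: (134, 9)  from 8·(15,1) + (14,1)
step 3: (149, 10)  from 1·(134,9) + (15,1)
→ (149, 10).  Check: 149²=22201, 222·10²=22200, difference 1.
n=2: (149,10)∘(149,10) = (149·149+222·10·10, 149·10+10·149) = (44401,2980)
n=3: (44401,2980)∘(149,10) = (149·44401+222·10·2980, 149·2980+10·44401) = (13231349,888030)
n=4: (13231349,888030)∘(149,10) = (149·13231349+222·10·888030, 149·888030+10·13231349) = (3942897601,264629960)
n=5: (3942897601,264629960)∘(149,10) = (149·3942897601+222·10·264629960, 149·264629960+10·3942897601) = (1174970253749,78858840050)

149 10
44401 2980
13231349 888030
3942897601 264629960
1174970253749 78858840050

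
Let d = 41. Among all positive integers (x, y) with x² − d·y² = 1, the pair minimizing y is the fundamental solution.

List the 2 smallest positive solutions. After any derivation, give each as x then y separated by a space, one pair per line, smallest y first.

2049 320
8396801 1311360

√41 = [6; 2,2,12, …], period ℓ=3 (odd) → k=5
k=0  a_k=6  p_k/q_k = 6/1
k=1  a_k=2  p_k/q_k = 13/2
k=2  a_k=2  p_k/q_k = 32/5
…
k=4  a_k=2  p_k/q_k = 826/129
k=5  a_k=2  p_k/q_k = 2049/320
→ (2049, 320).  Check: 2049²=4198401, 41·320²=4198400, difference 1.
n=2: (2049,320)∘(2049,320) = (2049·2049+41·320·320, 2049·320+320·2049) = (8396801,1311360)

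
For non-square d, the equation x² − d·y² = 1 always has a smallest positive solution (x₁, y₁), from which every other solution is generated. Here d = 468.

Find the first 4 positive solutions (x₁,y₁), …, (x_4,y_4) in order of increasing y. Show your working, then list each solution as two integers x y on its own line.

[21; 1,1,1,2,1,1,1,42] for √468; ℓ=8 ⇒ convergent index 7
step 0: (21, 1)  from 21·(1,0) + (0,1)
step 1: (22, 1)  from 1·(21,1) + (1,0)
…
step 3: (65, 3)  from 1·(43,2) + (22,1)
step 4: (173, 8)  from 2·(65,3) + (43,2)
step 5: (238, 11)  from 1·(173,8) + (65,3)
step 6: (411, 19)  from 1·(238,11) + (173,8)
step 7: (649, 30)  from 1·(411,19) + (238,11)
fundamental: x₁=649, y₁=30  (since 421201 − 468·900 = 1)
(x_2, y_2) = (649·649 + 468·30·30, 649·30 + 30·649) = (842401, 38940)
(x_3, y_3) = (649·842401 + 468·30·38940, 649·38940 + 30·842401) = (1093435849, 50544090)
(x_4, y_4) = (649·1093435849 + 468·30·50544090, 649·50544090 + 30·1093435849) = (1419278889601, 65606189880)

649 30
842401 38940
1093435849 50544090
1419278889601 65606189880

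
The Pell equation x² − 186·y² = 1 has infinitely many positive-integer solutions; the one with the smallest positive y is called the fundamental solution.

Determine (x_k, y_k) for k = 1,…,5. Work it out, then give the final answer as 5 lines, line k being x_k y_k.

7501 550
112530001 8251100
1688175067501 123783001650
25326002250120001 1856992582502200
379940684068125187501 27858602598915002750

d=186: √d = [13; 1,1,1,3,4,3,1,1,1,26] (ℓ=10, even), read p_9/q_9
a_0=13:  p_0=13·1+0=13,  q_0=13·0+1=1
a_1=1:  p_1=1·13+1=14,  q_1=1·1+0=1
…
a_4=3:  p_4=3·41+27=150,  q_4=3·3+2=11
a_5=4:  p_5=4·150+41=641,  q_5=4·11+3=47
a_6=3:  p_6=3·641+150=2073,  q_6=3·47+11=152
…
a_8=1:  p_8=1·2714+2073=4787,  q_8=1·199+152=351
a_9=1:  p_9=1·4787+2714=7501,  q_9=1·351+199=550
(x₁, y₁) = (7501, 550);  7501² − 186·550² = 1 ✓
(x_2, y_2) = (7501·7501 + 186·550·550, 7501·550 + 550·7501) = (112530001, 8251100)
(x_3, y_3) = (7501·112530001 + 186·550·8251100, 7501·8251100 + 550·112530001) = (1688175067501, 123783001650)
(x_4, y_4) = (7501·1688175067501 + 186·550·123783001650, 7501·123783001650 + 550·1688175067501) = (25326002250120001, 1856992582502200)
(x_5, y_5) = (7501·25326002250120001 + 186·550·1856992582502200, 7501·1856992582502200 + 550·25326002250120001) = (379940684068125187501, 27858602598915002750)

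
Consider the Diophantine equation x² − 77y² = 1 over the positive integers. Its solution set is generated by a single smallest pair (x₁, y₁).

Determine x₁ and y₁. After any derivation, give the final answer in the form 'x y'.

351 40

√77 = [8; 1,3,2,3,1,16, …], period ℓ=6 (even) → k=5
step 0: (8, 1)  from 8·(1,0) + (0,1)
…
step 2: (35, 4)  from 3·(9,1) + (8,1)
…
step 4: (272, 31)  from 3·(79,9) + (35,4)
step 5: (351, 40)  from 1·(272,31) + (79,9)
(x₁, y₁) = (351, 40);  351² − 77·40² = 1 ✓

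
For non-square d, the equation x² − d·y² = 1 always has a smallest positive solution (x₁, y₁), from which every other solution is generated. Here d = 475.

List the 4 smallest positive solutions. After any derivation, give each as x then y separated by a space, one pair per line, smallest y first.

57799 2652
6681448801 306565896
772362118440199 35438404443156
89283516160768675201 4096608676513381392

[21; 1,3,1,6,2,6,1,3,1,42] for √475; ℓ=10 ⇒ convergent index 9
i=0: a=21 ⇒ p=21, q=1
i=1: a=1 ⇒ p=22, q=1
i=2: a=3 ⇒ p=87, q=4
i=3: a=1 ⇒ p=109, q=5
i=4: a=6 ⇒ p=741, q=34
i=5: a=2 ⇒ p=1591, q=73
i=6: a=6 ⇒ p=10287, q=472
i=7: a=1 ⇒ p=11878, q=545
i=8: a=3 ⇒ p=45921, q=2107
i=9: a=1 ⇒ p=57799, q=2652
(x₁, y₁) = (57799, 2652);  57799² − 475·2652² = 1 ✓
k=2:  x_2 = 57799·57799+475·2652·2652 = 6681448801,  y_2 = 57799·2652+2652·57799 = 306565896
k=3:  x_3 = 57799·6681448801+475·2652·306565896 = 772362118440199,  y_3 = 57799·306565896+2652·6681448801 = 35438404443156
k=4:  x_4 = 57799·772362118440199+475·2652·35438404443156 = 89283516160768675201,  y_4 = 57799·35438404443156+2652·772362118440199 = 4096608676513381392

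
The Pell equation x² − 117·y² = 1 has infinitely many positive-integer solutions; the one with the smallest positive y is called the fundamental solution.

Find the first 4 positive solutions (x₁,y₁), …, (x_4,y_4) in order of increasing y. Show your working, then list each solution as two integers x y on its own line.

649 60
842401 77880
1093435849 101088180
1419278889601 131212379760

[10; 1,4,2,4,1,20] for √117; ℓ=6 ⇒ convergent index 5
a_0=10:  p_0=10·1+0=10,  q_0=10·0+1=1
a_1=1:  p_1=1·10+1=11,  q_1=1·1+0=1
a_2=4:  p_2=4·11+10=54,  q_2=4·1+1=5
a_3=2:  p_3=2·54+11=119,  q_3=2·5+1=11
a_4=4:  p_4=4·119+54=530,  q_4=4·11+5=49
a_5=1:  p_5=1·530+119=649,  q_5=1·49+11=60
(x₁, y₁) = (649, 60);  649² − 117·60² = 1 ✓
n=2: (649,60)∘(649,60) = (649·649+117·60·60, 649·60+60·649) = (842401,77880)
n=3: (842401,77880)∘(649,60) = (649·842401+117·60·77880, 649·77880+60·842401) = (1093435849,101088180)
n=4: (1093435849,101088180)∘(649,60) = (649·1093435849+117·60·101088180, 649·101088180+60·1093435849) = (1419278889601,131212379760)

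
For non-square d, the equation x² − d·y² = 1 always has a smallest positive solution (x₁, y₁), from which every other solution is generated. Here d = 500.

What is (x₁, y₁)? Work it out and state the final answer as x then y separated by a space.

d=500: √d = [22; 2,1,3,2,1,…,1,2,44] (ℓ=14, even), read p_13/q_13
a_0=22:  p_0=22·1+0=22,  q_0=22·0+1=1
a_1=2:  p_1=2·22+1=45,  q_1=2·1+0=2
a_2=1:  p_2=1·45+22=67,  q_2=1·2+1=3
a_3=3:  p_3=3·67+45=246,  q_3=3·3+2=11
…
a_6=1:  p_6=1·805+559=1364,  q_6=1·36+25=61
a_7=10:  p_7=10·1364+805=14445,  q_7=10·61+36=646
a_8=1:  p_8=1·14445+1364=15809,  q_8=1·646+61=707
…
a_10=2:  p_10=2·30254+15809=76317,  q_10=2·1353+707=3413
a_11=3:  p_11=3·76317+30254=259205,  q_11=3·3413+1353=11592
a_12=1:  p_12=1·259205+76317=335522,  q_12=1·11592+3413=15005
a_13=2:  p_13=2·335522+259205=930249,  q_13=2·15005+11592=41602
fundamental: x₁=930249, y₁=41602  (since 865363202001 − 500·1730726404 = 1)

930249 41602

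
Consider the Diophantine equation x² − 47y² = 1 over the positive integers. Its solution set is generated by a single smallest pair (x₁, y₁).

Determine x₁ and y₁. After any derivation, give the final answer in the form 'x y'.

√47 = [6; 1,5,1,12, …], period ℓ=4 (even) → k=3
step 0: (6, 1)  from 6·(1,0) + (0,1)
…
step 2: (41, 6)  from 5·(7,1) + (6,1)
step 3: (48, 7)  from 1·(41,6) + (7,1)
(x₁, y₁) = (48, 7);  48² − 47·7² = 1 ✓

48 7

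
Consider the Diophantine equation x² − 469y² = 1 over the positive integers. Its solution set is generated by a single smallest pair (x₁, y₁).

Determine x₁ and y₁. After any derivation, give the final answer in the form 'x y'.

137215 6336

√469 → a₀=21, period (1,1,1,10,6,10,1,1,1,42); ℓ=10 even so k=9
i=0: a=21 ⇒ p=21, q=1
…
i=2: a=1 ⇒ p=43, q=2
i=3: a=1 ⇒ p=65, q=3
i=4: a=10 ⇒ p=693, q=32
i=5: a=6 ⇒ p=4223, q=195
…
i=8: a=1 ⇒ p=90069, q=4159
i=9: a=1 ⇒ p=137215, q=6336
(x₁, y₁) = (137215, 6336);  137215² − 469·6336² = 1 ✓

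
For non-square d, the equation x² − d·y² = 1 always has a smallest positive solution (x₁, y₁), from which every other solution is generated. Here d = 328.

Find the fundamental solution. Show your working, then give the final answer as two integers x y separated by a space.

163 9

√328 → a₀=18, period (9,36); ℓ=2 even so k=1
a_0=18:  p_0=18·1+0=18,  q_0=18·0+1=1
a_1=9:  p_1=9·18+1=163,  q_1=9·1+0=9
(x₁, y₁) = (163, 9);  163² − 328·9² = 1 ✓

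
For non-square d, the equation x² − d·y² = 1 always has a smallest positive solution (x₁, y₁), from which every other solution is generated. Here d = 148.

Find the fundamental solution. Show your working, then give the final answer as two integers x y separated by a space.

√148 → a₀=12, period (6,24); ℓ=2 even so k=1
k=0  a_k=12  p_k/q_k = 12/1
k=1  a_k=6  p_k/q_k = 73/6
(x₁, y₁) = (73, 6);  73² − 148·6² = 1 ✓

73 6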